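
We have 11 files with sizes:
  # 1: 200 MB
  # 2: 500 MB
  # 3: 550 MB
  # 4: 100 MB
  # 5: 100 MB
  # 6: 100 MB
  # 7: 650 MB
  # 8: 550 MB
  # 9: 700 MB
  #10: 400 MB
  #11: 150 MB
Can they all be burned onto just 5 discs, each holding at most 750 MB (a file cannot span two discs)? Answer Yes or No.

No

Total = 4000 MB; ⌈4000/750⌉ = 6.
At least 6 discs are required, but only 5 are allowed.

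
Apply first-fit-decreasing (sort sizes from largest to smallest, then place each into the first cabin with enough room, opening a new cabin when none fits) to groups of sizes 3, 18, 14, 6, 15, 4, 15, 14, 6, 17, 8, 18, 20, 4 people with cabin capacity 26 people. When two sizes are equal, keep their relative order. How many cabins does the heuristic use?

Sorted descending: 20, 18, 18, 17, 15, 15, 14, 14, 8, 6, 6, 4, 4, 3.
  20 → cabin 1 (new)  [load 20/26]
  18 → cabin 2 (new)  [load 18/26]
  18 → cabin 3 (new)  [load 18/26]
  17 → cabin 4 (new)  [load 17/26]
  15 → cabin 5 (new)  [load 15/26]
  15 → cabin 6 (new)  [load 15/26]
  14 → cabin 7 (new)  [load 14/26]
  14 → cabin 8 (new)  [load 14/26]
  8 → cabin 2  [load 26/26]
  6 → cabin 1  [load 26/26]
  6 → cabin 3  [load 24/26]
  4 → cabin 4  [load 21/26]
  4 → cabin 4  [load 25/26]
  3 → cabin 5  [load 18/26]
8 cabins opened.

8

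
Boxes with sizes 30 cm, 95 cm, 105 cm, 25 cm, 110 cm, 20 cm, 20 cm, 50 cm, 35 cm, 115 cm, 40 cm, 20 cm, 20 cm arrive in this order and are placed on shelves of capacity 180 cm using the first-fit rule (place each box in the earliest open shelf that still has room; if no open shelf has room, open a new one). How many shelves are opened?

4

  30 → shelf 1 (new)  [load 30/180]
  95 → shelf 1  [load 125/180]
  105 → shelf 2 (new)  [load 105/180]
  25 → shelf 1  [load 150/180]
  110 → shelf 3 (new)  [load 110/180]
  20 → shelf 1  [load 170/180]
  20 → shelf 2  [load 125/180]
  50 → shelf 2  [load 175/180]
  35 → shelf 3  [load 145/180]
  115 → shelf 4 (new)  [load 115/180]
  40 → shelf 4  [load 155/180]
  20 → shelf 3  [load 165/180]
  20 → shelf 4  [load 175/180]
4 shelves opened.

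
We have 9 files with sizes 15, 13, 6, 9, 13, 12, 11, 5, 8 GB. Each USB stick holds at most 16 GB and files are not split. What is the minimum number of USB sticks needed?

Total = 15 + 13 + 13 + 12 + 11 + 9 + 8 + 6 + 5 = 92 GB.
Lower bound: ⌈92/16⌉ = 6 USB sticks.
A packing using 7 USB sticks:
  USB stick 1: 15 = 15
  USB stick 2: 13 = 13
  USB stick 3: 13 = 13
  USB stick 4: 12 = 12
  USB stick 5: 11 + 5 = 16
  USB stick 6: 9 + 6 = 15
  USB stick 7: 8 = 8
No arrangement into 6 USB sticks stays within capacity, so 7 is optimal.

7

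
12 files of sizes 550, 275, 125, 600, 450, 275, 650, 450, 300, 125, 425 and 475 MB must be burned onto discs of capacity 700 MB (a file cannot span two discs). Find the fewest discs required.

8

Total = 650 + 600 + 550 + 475 + 450 + 450 + 425 + 300 + 275 + 275 + 125 + 125 = 4700 MB.
Lower bound: ⌈4700/700⌉ = 7 discs.
A packing using 8 discs:
  disc 1: 650 = 650
  disc 2: 600 = 600
  disc 3: 550 + 125 = 675
  disc 4: 475 + 125 = 600
  disc 5: 450 = 450
  disc 6: 450 = 450
  disc 7: 425 + 275 = 700
  disc 8: 300 + 275 = 575
No arrangement into 7 discs stays within capacity, so 8 is optimal.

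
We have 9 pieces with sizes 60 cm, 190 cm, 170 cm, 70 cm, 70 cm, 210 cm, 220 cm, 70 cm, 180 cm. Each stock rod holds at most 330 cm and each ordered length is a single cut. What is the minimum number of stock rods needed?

5

Total = 220 + 210 + 190 + 180 + 170 + 70 + 70 + 70 + 60 = 1240 cm.
Lower bound: ⌈1240/330⌉ = 4 stock rods.
Also, 5 pieces each exceed 165 cm, and no two of those can share a stock rod, so at least 5 stock rods are needed.
A packing using 5 stock rods:
  stock rod 1: 220 + 70 = 290
  stock rod 2: 210 + 70 = 280
  stock rod 3: 190 + 70 + 60 = 320
  stock rod 4: 180 = 180
  stock rod 5: 170 = 170
This matches the lower bound, so 5 is optimal.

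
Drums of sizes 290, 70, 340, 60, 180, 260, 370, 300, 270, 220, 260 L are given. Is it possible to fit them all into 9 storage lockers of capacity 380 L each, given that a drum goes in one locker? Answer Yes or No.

A valid assignment using 9 storage lockers:
  locker 1: 370 = 370
  locker 2: 340 = 340
  locker 3: 300 + 70 = 370
  locker 4: 290 + 60 = 350
  locker 5: 270 = 270
  locker 6: 260 = 260
  locker 7: 260 = 260
  locker 8: 220 = 220
  locker 9: 180 = 180
Every load is within 380 L, so 9 storage lockers suffice.

Yes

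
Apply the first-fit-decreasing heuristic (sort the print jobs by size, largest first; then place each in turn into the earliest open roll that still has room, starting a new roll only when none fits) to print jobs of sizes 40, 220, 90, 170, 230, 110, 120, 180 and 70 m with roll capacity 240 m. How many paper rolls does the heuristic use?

6

Sorted descending: 230, 220, 180, 170, 120, 110, 90, 70, 40.
  230 → roll 1 (new)  [load 230/240]
  220 → roll 2 (new)  [load 220/240]
  180 → roll 3 (new)  [load 180/240]
  170 → roll 4 (new)  [load 170/240]
  120 → roll 5 (new)  [load 120/240]
  110 → roll 5  [load 230/240]
  90 → roll 6 (new)  [load 90/240]
  70 → roll 4  [load 240/240]
  40 → roll 3  [load 220/240]
6 paper rolls opened.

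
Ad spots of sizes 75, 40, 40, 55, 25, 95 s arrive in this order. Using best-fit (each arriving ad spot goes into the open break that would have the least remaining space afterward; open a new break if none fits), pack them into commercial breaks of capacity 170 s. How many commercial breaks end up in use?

  75 → break 1 (new)  [load 75/170]
  40 → break 1  [load 115/170]
  40 → break 1  [load 155/170]
  55 → break 2 (new)  [load 55/170]
  25 → break 2  [load 80/170]
  95 → break 3 (new)  [load 95/170]
3 commercial breaks opened.

3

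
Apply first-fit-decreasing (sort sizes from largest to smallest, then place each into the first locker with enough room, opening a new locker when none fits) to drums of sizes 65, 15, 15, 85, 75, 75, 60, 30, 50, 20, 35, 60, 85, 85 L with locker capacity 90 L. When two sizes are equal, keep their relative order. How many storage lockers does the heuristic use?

Sorted descending: 85, 85, 85, 75, 75, 65, 60, 60, 50, 35, 30, 20, 15, 15.
  85 → locker 1 (new)  [load 85/90]
  85 → locker 2 (new)  [load 85/90]
  85 → locker 3 (new)  [load 85/90]
  75 → locker 4 (new)  [load 75/90]
  75 → locker 5 (new)  [load 75/90]
  65 → locker 6 (new)  [load 65/90]
  60 → locker 7 (new)  [load 60/90]
  60 → locker 8 (new)  [load 60/90]
  50 → locker 9 (new)  [load 50/90]
  35 → locker 9  [load 85/90]
  30 → locker 7  [load 90/90]
  20 → locker 6  [load 85/90]
  15 → locker 4  [load 90/90]
  15 → locker 5  [load 90/90]
9 storage lockers opened.

9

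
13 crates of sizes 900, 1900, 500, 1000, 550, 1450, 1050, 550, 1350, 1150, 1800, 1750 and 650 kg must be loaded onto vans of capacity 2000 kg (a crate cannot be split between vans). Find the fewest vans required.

8

Total = 1900 + 1800 + 1750 + 1450 + 1350 + 1150 + 1050 + 1000 + 900 + 650 + 550 + 550 + 500 = 14600 kg.
Lower bound: ⌈14600/2000⌉ = 8 vans.
A packing using 8 vans:
  van 1: 1900 = 1900
  van 2: 1800 = 1800
  van 3: 1750 = 1750
  van 4: 1450 + 550 = 2000
  van 5: 1350 + 650 = 2000
  van 6: 1150 + 550 = 1700
  van 7: 1050 + 900 = 1950
  van 8: 1000 + 500 = 1500
This matches the lower bound, so 8 is optimal.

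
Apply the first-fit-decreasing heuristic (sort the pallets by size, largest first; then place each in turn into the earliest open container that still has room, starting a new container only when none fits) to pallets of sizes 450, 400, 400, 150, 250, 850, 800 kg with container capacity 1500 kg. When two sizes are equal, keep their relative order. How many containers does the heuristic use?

3

Sorted descending: 850, 800, 450, 400, 400, 250, 150.
  850 → container 1 (new)  [load 850/1500]
  800 → container 2 (new)  [load 800/1500]
  450 → container 1  [load 1300/1500]
  400 → container 2  [load 1200/1500]
  400 → container 3 (new)  [load 400/1500]
  250 → container 2  [load 1450/1500]
  150 → container 1  [load 1450/1500]
3 containers opened.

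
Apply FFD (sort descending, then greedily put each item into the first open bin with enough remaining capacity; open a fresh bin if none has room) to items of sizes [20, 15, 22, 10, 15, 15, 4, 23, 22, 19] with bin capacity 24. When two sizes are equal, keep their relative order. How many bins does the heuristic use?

9

Sorted descending: 23, 22, 22, 20, 19, 15, 15, 15, 10, 4.
  23 → bin 1 (new)  [load 23/24]
  22 → bin 2 (new)  [load 22/24]
  22 → bin 3 (new)  [load 22/24]
  20 → bin 4 (new)  [load 20/24]
  19 → bin 5 (new)  [load 19/24]
  15 → bin 6 (new)  [load 15/24]
  15 → bin 7 (new)  [load 15/24]
  15 → bin 8 (new)  [load 15/24]
  10 → bin 9 (new)  [load 10/24]
  4 → bin 4  [load 24/24]
9 bins opened.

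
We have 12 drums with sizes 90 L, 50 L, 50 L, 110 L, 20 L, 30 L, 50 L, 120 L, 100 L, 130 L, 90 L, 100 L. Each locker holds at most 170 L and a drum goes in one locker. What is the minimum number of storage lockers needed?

Total = 130 + 120 + 110 + 100 + 100 + 90 + 90 + 50 + 50 + 50 + 30 + 20 = 940 L.
Lower bound: ⌈940/170⌉ = 6 storage lockers.
Also, 7 drums each exceed 85 L, and no two of those can share a locker, so at least 7 storage lockers are needed.
A packing using 7 storage lockers:
  locker 1: 130 + 30 = 160
  locker 2: 120 + 50 = 170
  locker 3: 110 + 50 = 160
  locker 4: 100 + 50 + 20 = 170
  locker 5: 100 = 100
  locker 6: 90 = 90
  locker 7: 90 = 90
This matches the lower bound, so 7 is optimal.

7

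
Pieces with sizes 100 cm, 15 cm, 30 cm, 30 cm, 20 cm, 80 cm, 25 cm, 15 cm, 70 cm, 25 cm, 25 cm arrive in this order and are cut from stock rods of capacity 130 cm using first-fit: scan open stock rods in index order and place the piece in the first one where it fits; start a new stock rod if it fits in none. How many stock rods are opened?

  100 → stock rod 1 (new)  [load 100/130]
  15 → stock rod 1  [load 115/130]
  30 → stock rod 2 (new)  [load 30/130]
  30 → stock rod 2  [load 60/130]
  20 → stock rod 2  [load 80/130]
  80 → stock rod 3 (new)  [load 80/130]
  25 → stock rod 2  [load 105/130]
  15 → stock rod 1  [load 130/130]
  70 → stock rod 4 (new)  [load 70/130]
  25 → stock rod 2  [load 130/130]
  25 → stock rod 3  [load 105/130]
4 stock rods opened.

4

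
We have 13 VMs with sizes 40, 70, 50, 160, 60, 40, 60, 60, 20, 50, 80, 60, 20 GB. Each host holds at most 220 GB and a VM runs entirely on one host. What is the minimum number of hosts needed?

Total = 160 + 80 + 70 + 60 + 60 + 60 + 60 + 50 + 50 + 40 + 40 + 20 + 20 = 770 GB.
Lower bound: ⌈770/220⌉ = 4 hosts.
A packing using 4 hosts:
  host 1: 160 + 60 = 220
  host 2: 80 + 70 + 60 = 210
  host 3: 60 + 60 + 50 + 50 = 220
  host 4: 40 + 40 + 20 + 20 = 120
This matches the lower bound, so 4 is optimal.

4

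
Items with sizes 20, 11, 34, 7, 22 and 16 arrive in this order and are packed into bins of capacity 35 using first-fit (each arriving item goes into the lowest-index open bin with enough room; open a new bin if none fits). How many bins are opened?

4

  20 → bin 1 (new)  [load 20/35]
  11 → bin 1  [load 31/35]
  34 → bin 2 (new)  [load 34/35]
  7 → bin 3 (new)  [load 7/35]
  22 → bin 3  [load 29/35]
  16 → bin 4 (new)  [load 16/35]
4 bins opened.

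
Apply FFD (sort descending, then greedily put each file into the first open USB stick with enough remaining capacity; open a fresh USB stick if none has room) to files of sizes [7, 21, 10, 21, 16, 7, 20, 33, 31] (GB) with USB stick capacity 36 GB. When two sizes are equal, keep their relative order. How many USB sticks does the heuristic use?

Sorted descending: 33, 31, 21, 21, 20, 16, 10, 7, 7.
  33 → USB stick 1 (new)  [load 33/36]
  31 → USB stick 2 (new)  [load 31/36]
  21 → USB stick 3 (new)  [load 21/36]
  21 → USB stick 4 (new)  [load 21/36]
  20 → USB stick 5 (new)  [load 20/36]
  16 → USB stick 5  [load 36/36]
  10 → USB stick 3  [load 31/36]
  7 → USB stick 4  [load 28/36]
  7 → USB stick 4  [load 35/36]
5 USB sticks opened.

5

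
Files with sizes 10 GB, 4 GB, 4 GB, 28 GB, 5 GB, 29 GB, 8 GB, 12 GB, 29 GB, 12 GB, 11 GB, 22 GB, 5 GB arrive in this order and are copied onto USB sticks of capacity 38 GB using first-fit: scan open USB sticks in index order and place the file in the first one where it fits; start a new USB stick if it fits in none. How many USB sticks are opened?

  10 → USB stick 1 (new)  [load 10/38]
  4 → USB stick 1  [load 14/38]
  4 → USB stick 1  [load 18/38]
  28 → USB stick 2 (new)  [load 28/38]
  5 → USB stick 1  [load 23/38]
  29 → USB stick 3 (new)  [load 29/38]
  8 → USB stick 1  [load 31/38]
  12 → USB stick 4 (new)  [load 12/38]
  29 → USB stick 5 (new)  [load 29/38]
  12 → USB stick 4  [load 24/38]
  11 → USB stick 4  [load 35/38]
  22 → USB stick 6 (new)  [load 22/38]
  5 → USB stick 1  [load 36/38]
6 USB sticks opened.

6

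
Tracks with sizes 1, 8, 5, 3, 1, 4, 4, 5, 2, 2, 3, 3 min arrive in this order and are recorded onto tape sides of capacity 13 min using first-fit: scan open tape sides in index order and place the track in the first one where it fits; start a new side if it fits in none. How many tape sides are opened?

  1 → side 1 (new)  [load 1/13]
  8 → side 1  [load 9/13]
  5 → side 2 (new)  [load 5/13]
  3 → side 1  [load 12/13]
  1 → side 1  [load 13/13]
  4 → side 2  [load 9/13]
  4 → side 2  [load 13/13]
  5 → side 3 (new)  [load 5/13]
  2 → side 3  [load 7/13]
  2 → side 3  [load 9/13]
  3 → side 3  [load 12/13]
  3 → side 4 (new)  [load 3/13]
4 tape sides opened.

4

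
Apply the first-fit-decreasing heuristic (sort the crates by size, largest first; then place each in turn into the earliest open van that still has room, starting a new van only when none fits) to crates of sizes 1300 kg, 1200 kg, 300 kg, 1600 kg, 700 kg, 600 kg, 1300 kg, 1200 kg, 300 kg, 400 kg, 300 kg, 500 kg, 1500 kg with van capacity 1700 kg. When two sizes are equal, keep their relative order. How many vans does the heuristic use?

Sorted descending: 1600, 1500, 1300, 1300, 1200, 1200, 700, 600, 500, 400, 300, 300, 300.
  1600 → van 1 (new)  [load 1600/1700]
  1500 → van 2 (new)  [load 1500/1700]
  1300 → van 3 (new)  [load 1300/1700]
  1300 → van 4 (new)  [load 1300/1700]
  1200 → van 5 (new)  [load 1200/1700]
  1200 → van 6 (new)  [load 1200/1700]
  700 → van 7 (new)  [load 700/1700]
  600 → van 7  [load 1300/1700]
  500 → van 5  [load 1700/1700]
  400 → van 3  [load 1700/1700]
  300 → van 4  [load 1600/1700]
  300 → van 6  [load 1500/1700]
  300 → van 7  [load 1600/1700]
7 vans opened.

7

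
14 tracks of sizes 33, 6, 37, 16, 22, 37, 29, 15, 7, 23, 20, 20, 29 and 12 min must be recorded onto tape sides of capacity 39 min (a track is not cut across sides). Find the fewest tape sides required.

Total = 37 + 37 + 33 + 29 + 29 + 23 + 22 + 20 + 20 + 16 + 15 + 12 + 7 + 6 = 306 min.
Lower bound: ⌈306/39⌉ = 8 tape sides.
Also, 9 tracks each exceed 39/2 min, and no two of those can share a side, so at least 9 tape sides are needed.
A packing using 9 tape sides:
  side 1: 37 = 37
  side 2: 37 = 37
  side 3: 33 + 6 = 39
  side 4: 29 + 7 = 36
  side 5: 29 = 29
  side 6: 23 + 16 = 39
  side 7: 22 + 15 = 37
  side 8: 20 + 12 = 32
  side 9: 20 = 20
This matches the lower bound, so 9 is optimal.

9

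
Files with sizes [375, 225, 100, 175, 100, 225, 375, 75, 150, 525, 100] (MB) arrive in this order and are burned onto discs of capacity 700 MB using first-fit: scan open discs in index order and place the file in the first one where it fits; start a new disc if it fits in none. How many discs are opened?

4

  375 → disc 1 (new)  [load 375/700]
  225 → disc 1  [load 600/700]
  100 → disc 1  [load 700/700]
  175 → disc 2 (new)  [load 175/700]
  100 → disc 2  [load 275/700]
  225 → disc 2  [load 500/700]
  375 → disc 3 (new)  [load 375/700]
  75 → disc 2  [load 575/700]
  150 → disc 3  [load 525/700]
  525 → disc 4 (new)  [load 525/700]
  100 → disc 2  [load 675/700]
4 discs opened.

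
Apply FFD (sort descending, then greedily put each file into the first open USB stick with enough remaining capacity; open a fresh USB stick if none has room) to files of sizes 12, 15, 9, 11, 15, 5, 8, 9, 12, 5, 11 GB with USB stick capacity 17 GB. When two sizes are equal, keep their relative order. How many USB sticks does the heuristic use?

Sorted descending: 15, 15, 12, 12, 11, 11, 9, 9, 8, 5, 5.
  15 → USB stick 1 (new)  [load 15/17]
  15 → USB stick 2 (new)  [load 15/17]
  12 → USB stick 3 (new)  [load 12/17]
  12 → USB stick 4 (new)  [load 12/17]
  11 → USB stick 5 (new)  [load 11/17]
  11 → USB stick 6 (new)  [load 11/17]
  9 → USB stick 7 (new)  [load 9/17]
  9 → USB stick 8 (new)  [load 9/17]
  8 → USB stick 7  [load 17/17]
  5 → USB stick 3  [load 17/17]
  5 → USB stick 4  [load 17/17]
8 USB sticks opened.

8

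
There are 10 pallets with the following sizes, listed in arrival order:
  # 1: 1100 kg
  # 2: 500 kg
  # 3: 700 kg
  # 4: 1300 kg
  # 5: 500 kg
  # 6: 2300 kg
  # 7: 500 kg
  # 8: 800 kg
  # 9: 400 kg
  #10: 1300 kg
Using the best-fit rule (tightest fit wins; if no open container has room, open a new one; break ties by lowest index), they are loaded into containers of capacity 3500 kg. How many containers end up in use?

  1100 → container 1 (new)  [load 1100/3500]
  500 → container 1  [load 1600/3500]
  700 → container 1  [load 2300/3500]
  1300 → container 2 (new)  [load 1300/3500]
  500 → container 1  [load 2800/3500]
  2300 → container 3 (new)  [load 2300/3500]
  500 → container 1  [load 3300/3500]
  800 → container 3  [load 3100/3500]
  400 → container 3  [load 3500/3500]
  1300 → container 2  [load 2600/3500]
3 containers opened.

3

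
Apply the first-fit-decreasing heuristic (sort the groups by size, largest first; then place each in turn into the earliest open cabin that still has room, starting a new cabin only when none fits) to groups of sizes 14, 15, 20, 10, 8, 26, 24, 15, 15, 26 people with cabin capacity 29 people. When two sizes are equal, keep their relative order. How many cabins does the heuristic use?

Sorted descending: 26, 26, 24, 20, 15, 15, 15, 14, 10, 8.
  26 → cabin 1 (new)  [load 26/29]
  26 → cabin 2 (new)  [load 26/29]
  24 → cabin 3 (new)  [load 24/29]
  20 → cabin 4 (new)  [load 20/29]
  15 → cabin 5 (new)  [load 15/29]
  15 → cabin 6 (new)  [load 15/29]
  15 → cabin 7 (new)  [load 15/29]
  14 → cabin 5  [load 29/29]
  10 → cabin 6  [load 25/29]
  8 → cabin 4  [load 28/29]
7 cabins opened.

7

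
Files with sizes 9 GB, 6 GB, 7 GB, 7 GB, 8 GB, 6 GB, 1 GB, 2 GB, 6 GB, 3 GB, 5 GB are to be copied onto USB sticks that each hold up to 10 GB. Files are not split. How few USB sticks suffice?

Total = 9 + 8 + 7 + 7 + 6 + 6 + 6 + 5 + 3 + 2 + 1 = 60 GB.
Lower bound: ⌈60/10⌉ = 6 USB sticks.
Also, 7 files each exceed 5 GB, and no two of those can share a USB stick, so at least 7 USB sticks are needed.
A packing using 8 USB sticks:
  USB stick 1: 9 + 1 = 10
  USB stick 2: 8 + 2 = 10
  USB stick 3: 7 + 3 = 10
  USB stick 4: 7 = 7
  USB stick 5: 6 = 6
  USB stick 6: 6 = 6
  USB stick 7: 6 = 6
  USB stick 8: 5 = 5
No arrangement into 7 USB sticks stays within capacity, so 8 is optimal.

8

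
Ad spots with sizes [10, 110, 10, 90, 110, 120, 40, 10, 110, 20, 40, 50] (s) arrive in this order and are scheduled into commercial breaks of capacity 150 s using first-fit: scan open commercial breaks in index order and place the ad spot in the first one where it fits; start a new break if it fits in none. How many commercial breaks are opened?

  10 → break 1 (new)  [load 10/150]
  110 → break 1  [load 120/150]
  10 → break 1  [load 130/150]
  90 → break 2 (new)  [load 90/150]
  110 → break 3 (new)  [load 110/150]
  120 → break 4 (new)  [load 120/150]
  40 → break 2  [load 130/150]
  10 → break 1  [load 140/150]
  110 → break 5 (new)  [load 110/150]
  20 → break 2  [load 150/150]
  40 → break 3  [load 150/150]
  50 → break 6 (new)  [load 50/150]
6 commercial breaks opened.

6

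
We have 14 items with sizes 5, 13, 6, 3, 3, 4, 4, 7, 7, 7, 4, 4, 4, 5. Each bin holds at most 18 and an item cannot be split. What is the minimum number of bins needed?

Total = 13 + 7 + 7 + 7 + 6 + 5 + 5 + 4 + 4 + 4 + 4 + 4 + 3 + 3 = 76.
Lower bound: ⌈76/18⌉ = 5 bins.
A packing using 5 bins:
  bin 1: 13 + 5 = 18
  bin 2: 7 + 7 + 4 = 18
  bin 3: 7 + 6 + 5 = 18
  bin 4: 4 + 4 + 4 + 4 = 16
  bin 5: 3 + 3 = 6
This matches the lower bound, so 5 is optimal.

5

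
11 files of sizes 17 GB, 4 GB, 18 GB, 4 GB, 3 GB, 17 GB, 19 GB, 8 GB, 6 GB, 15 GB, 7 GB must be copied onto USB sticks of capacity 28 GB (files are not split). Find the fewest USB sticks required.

5

Total = 19 + 18 + 17 + 17 + 15 + 8 + 7 + 6 + 4 + 4 + 3 = 118 GB.
Lower bound: ⌈118/28⌉ = 5 USB sticks.
A packing using 5 USB sticks:
  USB stick 1: 19 + 8 = 27
  USB stick 2: 18 + 7 + 3 = 28
  USB stick 3: 17 + 6 + 4 = 27
  USB stick 4: 17 + 4 = 21
  USB stick 5: 15 = 15
This matches the lower bound, so 5 is optimal.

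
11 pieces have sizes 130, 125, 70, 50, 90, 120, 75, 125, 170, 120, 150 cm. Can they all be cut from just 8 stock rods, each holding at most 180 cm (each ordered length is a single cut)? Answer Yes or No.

Total = 1225 cm; ⌈1225/180⌉ = 7.
The bound of 7 does not rule out 8, but exhaustive search shows no assignment into 8 stock rods of capacity 180 cm exists — the minimum is 9.

No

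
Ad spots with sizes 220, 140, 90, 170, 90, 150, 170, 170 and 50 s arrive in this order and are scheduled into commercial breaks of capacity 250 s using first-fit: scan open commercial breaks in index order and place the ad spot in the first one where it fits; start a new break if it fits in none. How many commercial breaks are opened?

  220 → break 1 (new)  [load 220/250]
  140 → break 2 (new)  [load 140/250]
  90 → break 2  [load 230/250]
  170 → break 3 (new)  [load 170/250]
  90 → break 4 (new)  [load 90/250]
  150 → break 4  [load 240/250]
  170 → break 5 (new)  [load 170/250]
  170 → break 6 (new)  [load 170/250]
  50 → break 3  [load 220/250]
6 commercial breaks opened.

6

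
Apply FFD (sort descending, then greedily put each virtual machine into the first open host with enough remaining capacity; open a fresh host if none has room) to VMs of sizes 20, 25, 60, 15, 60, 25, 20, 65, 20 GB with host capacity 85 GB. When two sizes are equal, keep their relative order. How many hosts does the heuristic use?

4

Sorted descending: 65, 60, 60, 25, 25, 20, 20, 20, 15.
  65 → host 1 (new)  [load 65/85]
  60 → host 2 (new)  [load 60/85]
  60 → host 3 (new)  [load 60/85]
  25 → host 2  [load 85/85]
  25 → host 3  [load 85/85]
  20 → host 1  [load 85/85]
  20 → host 4 (new)  [load 20/85]
  20 → host 4  [load 40/85]
  15 → host 4  [load 55/85]
4 hosts opened.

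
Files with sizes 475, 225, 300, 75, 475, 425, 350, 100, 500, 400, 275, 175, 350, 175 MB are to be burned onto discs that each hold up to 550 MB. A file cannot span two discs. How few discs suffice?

Total = 500 + 475 + 475 + 425 + 400 + 350 + 350 + 300 + 275 + 225 + 175 + 175 + 100 + 75 = 4300 MB.
Lower bound: ⌈4300/550⌉ = 8 discs.
A packing using 9 discs:
  disc 1: 500 = 500
  disc 2: 475 + 75 = 550
  disc 3: 475 = 475
  disc 4: 425 + 100 = 525
  disc 5: 400 = 400
  disc 6: 350 + 175 = 525
  disc 7: 350 + 175 = 525
  disc 8: 300 + 225 = 525
  disc 9: 275 = 275
No arrangement into 8 discs stays within capacity, so 9 is optimal.

9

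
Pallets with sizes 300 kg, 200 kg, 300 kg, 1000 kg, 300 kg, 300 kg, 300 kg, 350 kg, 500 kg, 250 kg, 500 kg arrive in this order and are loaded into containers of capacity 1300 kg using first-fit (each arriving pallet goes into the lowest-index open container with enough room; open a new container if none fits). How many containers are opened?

4

  300 → container 1 (new)  [load 300/1300]
  200 → container 1  [load 500/1300]
  300 → container 1  [load 800/1300]
  1000 → container 2 (new)  [load 1000/1300]
  300 → container 1  [load 1100/1300]
  300 → container 2  [load 1300/1300]
  300 → container 3 (new)  [load 300/1300]
  350 → container 3  [load 650/1300]
  500 → container 3  [load 1150/1300]
  250 → container 4 (new)  [load 250/1300]
  500 → container 4  [load 750/1300]
4 containers opened.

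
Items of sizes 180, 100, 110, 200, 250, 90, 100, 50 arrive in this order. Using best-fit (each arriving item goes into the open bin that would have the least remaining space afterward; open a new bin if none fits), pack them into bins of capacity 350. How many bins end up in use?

4

  180 → bin 1 (new)  [load 180/350]
  100 → bin 1  [load 280/350]
  110 → bin 2 (new)  [load 110/350]
  200 → bin 2  [load 310/350]
  250 → bin 3 (new)  [load 250/350]
  90 → bin 3  [load 340/350]
  100 → bin 4 (new)  [load 100/350]
  50 → bin 1  [load 330/350]
4 bins opened.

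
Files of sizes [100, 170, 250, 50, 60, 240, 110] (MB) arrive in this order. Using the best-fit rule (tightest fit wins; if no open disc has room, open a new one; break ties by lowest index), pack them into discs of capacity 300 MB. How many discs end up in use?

4

  100 → disc 1 (new)  [load 100/300]
  170 → disc 1  [load 270/300]
  250 → disc 2 (new)  [load 250/300]
  50 → disc 2  [load 300/300]
  60 → disc 3 (new)  [load 60/300]
  240 → disc 3  [load 300/300]
  110 → disc 4 (new)  [load 110/300]
4 discs opened.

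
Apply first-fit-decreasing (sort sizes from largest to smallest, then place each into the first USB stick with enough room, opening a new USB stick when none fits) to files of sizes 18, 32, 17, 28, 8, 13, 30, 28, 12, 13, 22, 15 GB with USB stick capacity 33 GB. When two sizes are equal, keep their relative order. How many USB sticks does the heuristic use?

8

Sorted descending: 32, 30, 28, 28, 22, 18, 17, 15, 13, 13, 12, 8.
  32 → USB stick 1 (new)  [load 32/33]
  30 → USB stick 2 (new)  [load 30/33]
  28 → USB stick 3 (new)  [load 28/33]
  28 → USB stick 4 (new)  [load 28/33]
  22 → USB stick 5 (new)  [load 22/33]
  18 → USB stick 6 (new)  [load 18/33]
  17 → USB stick 7 (new)  [load 17/33]
  15 → USB stick 6  [load 33/33]
  13 → USB stick 7  [load 30/33]
  13 → USB stick 8 (new)  [load 13/33]
  12 → USB stick 8  [load 25/33]
  8 → USB stick 5  [load 30/33]
8 USB sticks opened.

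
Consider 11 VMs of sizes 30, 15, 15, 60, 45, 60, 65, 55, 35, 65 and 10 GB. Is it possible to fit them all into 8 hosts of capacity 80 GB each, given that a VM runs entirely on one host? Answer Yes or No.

Yes

A valid assignment using 7 hosts:
  host 1: 65 + 15 = 80
  host 2: 65 + 15 = 80
  host 3: 60 + 10 = 70
  host 4: 60 = 60
  host 5: 55 = 55
  host 6: 45 + 35 = 80
  host 7: 30 = 30
That uses only 7 ≤ 8, so 8 hosts are enough.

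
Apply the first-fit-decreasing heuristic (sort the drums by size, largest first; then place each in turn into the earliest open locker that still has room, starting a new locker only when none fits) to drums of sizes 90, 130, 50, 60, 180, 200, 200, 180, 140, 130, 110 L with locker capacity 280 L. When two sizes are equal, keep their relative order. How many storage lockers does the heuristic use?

6

Sorted descending: 200, 200, 180, 180, 140, 130, 130, 110, 90, 60, 50.
  200 → locker 1 (new)  [load 200/280]
  200 → locker 2 (new)  [load 200/280]
  180 → locker 3 (new)  [load 180/280]
  180 → locker 4 (new)  [load 180/280]
  140 → locker 5 (new)  [load 140/280]
  130 → locker 5  [load 270/280]
  130 → locker 6 (new)  [load 130/280]
  110 → locker 6  [load 240/280]
  90 → locker 3  [load 270/280]
  60 → locker 1  [load 260/280]
  50 → locker 2  [load 250/280]
6 storage lockers opened.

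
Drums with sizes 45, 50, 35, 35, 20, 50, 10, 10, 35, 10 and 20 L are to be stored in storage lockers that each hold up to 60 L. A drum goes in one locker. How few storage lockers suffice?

6

Total = 50 + 50 + 45 + 35 + 35 + 35 + 20 + 20 + 10 + 10 + 10 = 320 L.
Lower bound: ⌈320/60⌉ = 6 storage lockers.
A packing using 6 storage lockers:
  locker 1: 50 + 10 = 60
  locker 2: 50 + 10 = 60
  locker 3: 45 + 10 = 55
  locker 4: 35 + 20 = 55
  locker 5: 35 + 20 = 55
  locker 6: 35 = 35
This matches the lower bound, so 6 is optimal.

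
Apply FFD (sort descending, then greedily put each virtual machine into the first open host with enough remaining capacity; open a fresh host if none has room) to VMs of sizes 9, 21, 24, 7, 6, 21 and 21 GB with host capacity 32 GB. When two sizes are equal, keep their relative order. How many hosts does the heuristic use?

4

Sorted descending: 24, 21, 21, 21, 9, 7, 6.
  24 → host 1 (new)  [load 24/32]
  21 → host 2 (new)  [load 21/32]
  21 → host 3 (new)  [load 21/32]
  21 → host 4 (new)  [load 21/32]
  9 → host 2  [load 30/32]
  7 → host 1  [load 31/32]
  6 → host 3  [load 27/32]
4 hosts opened.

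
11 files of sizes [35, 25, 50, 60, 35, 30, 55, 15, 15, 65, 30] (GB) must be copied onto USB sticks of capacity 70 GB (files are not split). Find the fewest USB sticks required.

Total = 65 + 60 + 55 + 50 + 35 + 35 + 30 + 30 + 25 + 15 + 15 = 415 GB.
Lower bound: ⌈415/70⌉ = 6 USB sticks.
A packing using 7 USB sticks:
  USB stick 1: 65 = 65
  USB stick 2: 60 = 60
  USB stick 3: 55 + 15 = 70
  USB stick 4: 50 + 15 = 65
  USB stick 5: 35 + 35 = 70
  USB stick 6: 30 + 30 = 60
  USB stick 7: 25 = 25
No arrangement into 6 USB sticks stays within capacity, so 7 is optimal.

7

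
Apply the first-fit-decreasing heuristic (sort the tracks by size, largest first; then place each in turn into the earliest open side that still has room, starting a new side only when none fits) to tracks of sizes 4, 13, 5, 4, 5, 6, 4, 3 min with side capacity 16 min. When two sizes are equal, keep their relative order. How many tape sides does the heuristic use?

Sorted descending: 13, 6, 5, 5, 4, 4, 4, 3.
  13 → side 1 (new)  [load 13/16]
  6 → side 2 (new)  [load 6/16]
  5 → side 2  [load 11/16]
  5 → side 2  [load 16/16]
  4 → side 3 (new)  [load 4/16]
  4 → side 3  [load 8/16]
  4 → side 3  [load 12/16]
  3 → side 1  [load 16/16]
3 tape sides opened.

3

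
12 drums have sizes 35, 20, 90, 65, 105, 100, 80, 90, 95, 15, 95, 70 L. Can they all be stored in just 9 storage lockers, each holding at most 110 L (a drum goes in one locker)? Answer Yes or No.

Yes

A valid assignment using 9 storage lockers:
  locker 1: 105 = 105
  locker 2: 100 = 100
  locker 3: 95 + 15 = 110
  locker 4: 95 = 95
  locker 5: 90 + 20 = 110
  locker 6: 90 = 90
  locker 7: 80 = 80
  locker 8: 70 + 35 = 105
  locker 9: 65 = 65
Every load is within 110 L, so 9 storage lockers suffice.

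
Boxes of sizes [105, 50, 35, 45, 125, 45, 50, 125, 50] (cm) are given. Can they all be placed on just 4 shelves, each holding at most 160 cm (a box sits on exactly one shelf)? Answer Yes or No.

No

Total = 630 cm; ⌈630/160⌉ = 4.
The bound of 4 does not rule out 4, but exhaustive search shows no assignment into 4 shelves of capacity 160 cm exists — the minimum is 5.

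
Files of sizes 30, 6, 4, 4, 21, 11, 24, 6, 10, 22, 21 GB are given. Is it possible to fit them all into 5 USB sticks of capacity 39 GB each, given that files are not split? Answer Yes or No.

Yes

A valid assignment using 5 USB sticks:
  USB stick 1: 30 + 6 = 36
  USB stick 2: 24 + 11 + 4 = 39
  USB stick 3: 22 + 10 + 6 = 38
  USB stick 4: 21 + 4 = 25
  USB stick 5: 21 = 21
Every load is within 39 GB, so 5 USB sticks suffice.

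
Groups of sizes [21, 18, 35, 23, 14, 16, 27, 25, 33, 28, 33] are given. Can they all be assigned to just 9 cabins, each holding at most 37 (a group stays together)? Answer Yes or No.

Yes

A valid assignment using 9 cabins:
  cabin 1: 35 = 35
  cabin 2: 33 = 33
  cabin 3: 33 = 33
  cabin 4: 28 = 28
  cabin 5: 27 = 27
  cabin 6: 25 = 25
  cabin 7: 23 + 14 = 37
  cabin 8: 21 + 16 = 37
  cabin 9: 18 = 18
Every load is within 37, so 9 cabins suffice.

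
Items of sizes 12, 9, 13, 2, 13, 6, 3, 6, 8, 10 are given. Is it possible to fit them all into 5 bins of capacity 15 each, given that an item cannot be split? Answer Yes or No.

Total = 82; ⌈82/15⌉ = 6.
At least 6 bins are required, but only 5 are allowed.

No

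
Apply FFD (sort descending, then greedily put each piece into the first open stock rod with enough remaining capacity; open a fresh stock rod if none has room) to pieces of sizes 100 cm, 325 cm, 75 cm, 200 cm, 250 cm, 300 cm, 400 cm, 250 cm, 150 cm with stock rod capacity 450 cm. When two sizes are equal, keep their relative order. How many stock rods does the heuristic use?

5

Sorted descending: 400, 325, 300, 250, 250, 200, 150, 100, 75.
  400 → stock rod 1 (new)  [load 400/450]
  325 → stock rod 2 (new)  [load 325/450]
  300 → stock rod 3 (new)  [load 300/450]
  250 → stock rod 4 (new)  [load 250/450]
  250 → stock rod 5 (new)  [load 250/450]
  200 → stock rod 4  [load 450/450]
  150 → stock rod 3  [load 450/450]
  100 → stock rod 2  [load 425/450]
  75 → stock rod 5  [load 325/450]
5 stock rods opened.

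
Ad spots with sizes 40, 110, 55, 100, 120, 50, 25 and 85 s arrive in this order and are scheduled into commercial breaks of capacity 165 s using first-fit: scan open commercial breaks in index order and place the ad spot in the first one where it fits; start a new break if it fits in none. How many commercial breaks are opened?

  40 → break 1 (new)  [load 40/165]
  110 → break 1  [load 150/165]
  55 → break 2 (new)  [load 55/165]
  100 → break 2  [load 155/165]
  120 → break 3 (new)  [load 120/165]
  50 → break 4 (new)  [load 50/165]
  25 → break 3  [load 145/165]
  85 → break 4  [load 135/165]
4 commercial breaks opened.

4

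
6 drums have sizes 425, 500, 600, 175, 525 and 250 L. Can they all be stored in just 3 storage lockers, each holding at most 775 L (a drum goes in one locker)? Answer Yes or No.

Total = 2475 L; ⌈2475/775⌉ = 4.
At least 4 storage lockers are required, but only 3 are allowed.

No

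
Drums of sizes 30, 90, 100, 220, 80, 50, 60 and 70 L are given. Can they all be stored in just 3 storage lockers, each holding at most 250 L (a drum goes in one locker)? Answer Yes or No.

Yes

A valid assignment using 3 storage lockers:
  locker 1: 220 + 30 = 250
  locker 2: 100 + 90 + 60 = 250
  locker 3: 80 + 70 + 50 = 200
Every load is within 250 L, so 3 storage lockers suffice.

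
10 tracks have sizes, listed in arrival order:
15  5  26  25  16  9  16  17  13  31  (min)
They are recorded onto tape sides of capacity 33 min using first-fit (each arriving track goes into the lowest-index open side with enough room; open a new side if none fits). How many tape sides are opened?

6

  15 → side 1 (new)  [load 15/33]
  5 → side 1  [load 20/33]
  26 → side 2 (new)  [load 26/33]
  25 → side 3 (new)  [load 25/33]
  16 → side 4 (new)  [load 16/33]
  9 → side 1  [load 29/33]
  16 → side 4  [load 32/33]
  17 → side 5 (new)  [load 17/33]
  13 → side 5  [load 30/33]
  31 → side 6 (new)  [load 31/33]
6 tape sides opened.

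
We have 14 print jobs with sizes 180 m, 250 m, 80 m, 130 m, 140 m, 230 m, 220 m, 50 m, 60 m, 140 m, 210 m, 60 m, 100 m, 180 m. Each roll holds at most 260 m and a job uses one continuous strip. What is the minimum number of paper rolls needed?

Total = 250 + 230 + 220 + 210 + 180 + 180 + 140 + 140 + 130 + 100 + 80 + 60 + 60 + 50 = 2030 m.
Lower bound: ⌈2030/260⌉ = 8 paper rolls.
A packing using 9 paper rolls:
  roll 1: 250 = 250
  roll 2: 230 = 230
  roll 3: 220 = 220
  roll 4: 210 + 50 = 260
  roll 5: 180 + 80 = 260
  roll 6: 180 + 60 = 240
  roll 7: 140 + 100 = 240
  roll 8: 140 + 60 = 200
  roll 9: 130 = 130
No arrangement into 8 paper rolls stays within capacity, so 9 is optimal.

9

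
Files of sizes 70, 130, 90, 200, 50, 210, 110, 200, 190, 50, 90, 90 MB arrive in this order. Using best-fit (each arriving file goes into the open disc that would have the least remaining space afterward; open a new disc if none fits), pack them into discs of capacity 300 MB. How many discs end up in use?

  70 → disc 1 (new)  [load 70/300]
  130 → disc 1  [load 200/300]
  90 → disc 1  [load 290/300]
  200 → disc 2 (new)  [load 200/300]
  50 → disc 2  [load 250/300]
  210 → disc 3 (new)  [load 210/300]
  110 → disc 4 (new)  [load 110/300]
  200 → disc 5 (new)  [load 200/300]
  190 → disc 4  [load 300/300]
  50 → disc 2  [load 300/300]
  90 → disc 3  [load 300/300]
  90 → disc 5  [load 290/300]
5 discs opened.

5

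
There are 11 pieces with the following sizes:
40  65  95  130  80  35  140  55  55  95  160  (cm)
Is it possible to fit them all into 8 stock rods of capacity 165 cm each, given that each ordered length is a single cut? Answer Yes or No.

A valid assignment using 7 stock rods:
  stock rod 1: 160 = 160
  stock rod 2: 140 = 140
  stock rod 3: 130 + 35 = 165
  stock rod 4: 95 + 65 = 160
  stock rod 5: 95 + 55 = 150
  stock rod 6: 80 + 55 = 135
  stock rod 7: 40 = 40
That uses only 7 ≤ 8, so 8 stock rods are enough.

Yes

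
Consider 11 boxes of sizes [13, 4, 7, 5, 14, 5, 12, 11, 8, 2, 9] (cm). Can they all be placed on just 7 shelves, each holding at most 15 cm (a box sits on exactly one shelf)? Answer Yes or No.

Yes

A valid assignment using 7 shelves:
  shelf 1: 14 = 14
  shelf 2: 13 + 2 = 15
  shelf 3: 12 = 12
  shelf 4: 11 + 4 = 15
  shelf 5: 9 + 5 = 14
  shelf 6: 8 + 7 = 15
  shelf 7: 5 = 5
Every load is within 15 cm, so 7 shelves suffice.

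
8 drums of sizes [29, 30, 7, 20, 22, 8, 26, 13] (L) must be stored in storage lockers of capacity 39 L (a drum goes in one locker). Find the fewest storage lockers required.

Total = 30 + 29 + 26 + 22 + 20 + 13 + 8 + 7 = 155 L.
Lower bound: ⌈155/39⌉ = 4 storage lockers.
Also, 5 drums each exceed 39/2 L, and no two of those can share a locker, so at least 5 storage lockers are needed.
A packing using 5 storage lockers:
  locker 1: 30 + 8 = 38
  locker 2: 29 + 7 = 36
  locker 3: 26 + 13 = 39
  locker 4: 22 = 22
  locker 5: 20 = 20
This matches the lower bound, so 5 is optimal.

5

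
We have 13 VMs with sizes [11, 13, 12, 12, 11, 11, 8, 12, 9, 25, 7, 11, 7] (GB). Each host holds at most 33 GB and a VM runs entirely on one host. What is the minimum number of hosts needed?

Total = 25 + 13 + 12 + 12 + 12 + 11 + 11 + 11 + 11 + 9 + 8 + 7 + 7 = 149 GB.
Lower bound: ⌈149/33⌉ = 5 hosts.
A packing using 5 hosts:
  host 1: 25 + 8 = 33
  host 2: 13 + 12 + 7 = 32
  host 3: 12 + 12 + 9 = 33
  host 4: 11 + 11 + 11 = 33
  host 5: 11 + 7 = 18
This matches the lower bound, so 5 is optimal.

5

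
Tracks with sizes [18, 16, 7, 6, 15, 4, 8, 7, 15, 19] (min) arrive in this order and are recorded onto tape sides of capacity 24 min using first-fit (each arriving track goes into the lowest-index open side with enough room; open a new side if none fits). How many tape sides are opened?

6

  18 → side 1 (new)  [load 18/24]
  16 → side 2 (new)  [load 16/24]
  7 → side 2  [load 23/24]
  6 → side 1  [load 24/24]
  15 → side 3 (new)  [load 15/24]
  4 → side 3  [load 19/24]
  8 → side 4 (new)  [load 8/24]
  7 → side 4  [load 15/24]
  15 → side 5 (new)  [load 15/24]
  19 → side 6 (new)  [load 19/24]
6 tape sides opened.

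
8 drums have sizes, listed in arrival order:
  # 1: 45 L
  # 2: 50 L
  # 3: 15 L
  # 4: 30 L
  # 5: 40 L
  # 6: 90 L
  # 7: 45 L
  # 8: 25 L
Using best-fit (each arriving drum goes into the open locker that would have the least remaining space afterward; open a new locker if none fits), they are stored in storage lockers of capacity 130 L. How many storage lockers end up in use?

  45 → locker 1 (new)  [load 45/130]
  50 → locker 1  [load 95/130]
  15 → locker 1  [load 110/130]
  30 → locker 2 (new)  [load 30/130]
  40 → locker 2  [load 70/130]
  90 → locker 3 (new)  [load 90/130]
  45 → locker 2  [load 115/130]
  25 → locker 3  [load 115/130]
3 storage lockers opened.

3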